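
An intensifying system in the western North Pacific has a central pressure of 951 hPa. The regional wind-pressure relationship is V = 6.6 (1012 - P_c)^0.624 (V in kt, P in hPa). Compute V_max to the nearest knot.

ΔP = 1012 − 951 = 61 hPa.
61^0.624 ≈ 13.003.
V ≈ 6.6 × 13.003 ≈ 85.8 kt.

86 kt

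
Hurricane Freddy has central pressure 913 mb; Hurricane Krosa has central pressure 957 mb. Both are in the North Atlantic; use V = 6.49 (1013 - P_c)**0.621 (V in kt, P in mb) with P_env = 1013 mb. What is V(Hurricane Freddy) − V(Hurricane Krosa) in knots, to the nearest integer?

Hurricane Freddy: ΔP = 100; V ≈ 6.49 × 100^0.621 ≈ 113.30 kt.
Hurricane Krosa: ΔP = 56; V ≈ 6.49 × 56^0.621 ≈ 79.04 kt.
Difference ≈ 113.30 − 79.04 = 34.26 → 34 kt.

34 kt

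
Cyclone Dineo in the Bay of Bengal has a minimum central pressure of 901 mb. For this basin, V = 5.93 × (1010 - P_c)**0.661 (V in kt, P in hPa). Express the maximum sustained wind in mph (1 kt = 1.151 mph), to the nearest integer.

152 mph

ΔP = 1010 − 901 = 109 mb.
V ≈ 5.93 × 109^0.661 = 5.93 × 22.220 ≈ 131.763 kt.
131.763 × 1.151 ≈ 151.66 mph → 152 mph.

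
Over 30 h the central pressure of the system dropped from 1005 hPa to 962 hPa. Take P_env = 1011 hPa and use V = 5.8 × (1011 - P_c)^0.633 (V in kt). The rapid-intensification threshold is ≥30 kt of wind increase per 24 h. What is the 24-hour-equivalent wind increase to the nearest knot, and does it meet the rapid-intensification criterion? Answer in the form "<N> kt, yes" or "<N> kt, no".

V₁: ΔP = 6, V ≈ 5.8 × 6^0.633 ≈ 18.03 kt.
V₂: ΔP = 49, V ≈ 5.8 × 49^0.633 ≈ 68.13 kt.
ΔV over 30 h = 50.10 kt → 24 h equivalent = 50.10 × 24/30 ≈ 40.08 kt.
40 kt ≥ 30 kt ⇒ rapid intensification.

40 kt, yes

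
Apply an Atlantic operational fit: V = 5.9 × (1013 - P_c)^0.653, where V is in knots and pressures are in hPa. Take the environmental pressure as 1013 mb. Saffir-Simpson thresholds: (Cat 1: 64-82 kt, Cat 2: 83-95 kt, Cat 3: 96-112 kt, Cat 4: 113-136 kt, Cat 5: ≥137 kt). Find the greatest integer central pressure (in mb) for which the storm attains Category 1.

974 mb

Category 1 begins at V = 64 kt.
Required ΔP = (64/5.9)^(1/0.653) = 10.847^1.531 ≈ 38.50 mb.
P_c ≤ 1013 − 38.50 = 974.50, so the highest integer P_c is 974 mb.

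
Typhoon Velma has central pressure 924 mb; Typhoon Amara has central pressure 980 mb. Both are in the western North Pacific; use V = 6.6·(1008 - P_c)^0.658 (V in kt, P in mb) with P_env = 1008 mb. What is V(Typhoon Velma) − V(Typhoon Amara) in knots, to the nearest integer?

Typhoon Velma: ΔP = 84; V ≈ 6.6 × 84^0.658 ≈ 121.82 kt.
Typhoon Amara: ΔP = 28; V ≈ 6.6 × 28^0.658 ≈ 59.13 kt.
Difference ≈ 121.82 − 59.13 = 62.69 → 63 kt.

63 kt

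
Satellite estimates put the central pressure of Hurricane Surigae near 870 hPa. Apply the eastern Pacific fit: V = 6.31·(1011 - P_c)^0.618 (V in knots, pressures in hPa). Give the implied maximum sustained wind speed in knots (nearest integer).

134 kt

ΔP = 1011 − 870 = 141 hPa.
141^0.618 ≈ 21.292.
V ≈ 6.31 × 21.292 ≈ 134.4 kt.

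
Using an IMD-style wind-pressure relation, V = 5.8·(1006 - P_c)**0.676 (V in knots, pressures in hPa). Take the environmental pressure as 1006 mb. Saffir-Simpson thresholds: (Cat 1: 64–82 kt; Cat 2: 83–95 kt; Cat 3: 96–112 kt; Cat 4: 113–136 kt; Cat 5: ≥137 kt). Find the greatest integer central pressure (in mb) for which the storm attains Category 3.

Category 3 begins at V = 96 kt.
Required ΔP = (96/5.8)^(1/0.676) = 16.552^1.479 ≈ 63.54 mb.
P_c ≤ 1006 − 63.54 = 942.46, so the highest integer P_c is 942 mb.

942 mb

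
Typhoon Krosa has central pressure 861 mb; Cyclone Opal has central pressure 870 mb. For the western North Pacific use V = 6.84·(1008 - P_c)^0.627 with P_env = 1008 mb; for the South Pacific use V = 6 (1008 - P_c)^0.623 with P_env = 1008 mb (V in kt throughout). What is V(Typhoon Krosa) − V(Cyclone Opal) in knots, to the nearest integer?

Typhoon Krosa: ΔP = 147; V ≈ 6.84 × 147^0.627 ≈ 156.30 kt.
Cyclone Opal: ΔP = 138; V ≈ 6 × 138^0.623 ≈ 129.21 kt.
Difference ≈ 156.30 − 129.21 = 27.09 → 27 kt.

27 kt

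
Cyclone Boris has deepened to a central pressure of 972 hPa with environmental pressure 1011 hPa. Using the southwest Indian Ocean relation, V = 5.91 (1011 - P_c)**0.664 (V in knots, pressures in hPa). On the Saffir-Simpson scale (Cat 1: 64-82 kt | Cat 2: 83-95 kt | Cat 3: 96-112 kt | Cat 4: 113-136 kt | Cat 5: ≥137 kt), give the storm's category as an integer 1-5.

1

ΔP = 1011 − 972 = 39 hPa.
V ≈ 5.91 × 39^0.664 = 5.91 × 11.39 ≈ 67 kt.
67 kt falls in the Category 1 band.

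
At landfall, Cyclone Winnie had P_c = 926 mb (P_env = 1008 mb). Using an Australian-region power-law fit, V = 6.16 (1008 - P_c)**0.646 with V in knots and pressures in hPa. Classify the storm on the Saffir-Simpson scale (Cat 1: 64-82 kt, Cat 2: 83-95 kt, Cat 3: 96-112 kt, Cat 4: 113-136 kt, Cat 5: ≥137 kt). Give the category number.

3

ΔP = 1008 − 926 = 82 mb.
V ≈ 6.16 × 82^0.646 = 6.16 × 17.23 ≈ 106 kt.
106 kt falls in the Category 3 band.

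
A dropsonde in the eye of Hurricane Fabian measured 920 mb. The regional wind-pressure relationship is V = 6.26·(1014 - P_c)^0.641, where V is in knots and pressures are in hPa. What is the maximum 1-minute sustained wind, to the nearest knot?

ΔP = 1014 − 920 = 94 mb.
94^0.641 ≈ 18.398.
V ≈ 6.26 × 18.398 ≈ 115.2 kt.

115 kt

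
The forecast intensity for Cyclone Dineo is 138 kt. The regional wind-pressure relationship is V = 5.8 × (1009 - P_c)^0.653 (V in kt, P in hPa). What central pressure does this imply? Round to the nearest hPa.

881 hPa

ΔP = (V / 5.8)^(1/0.653) = (138/5.8)^1.531.
138/5.8 = 23.793; 23.793^1.531 ≈ 128.20 hPa.
P_c = 1009 − 128.20 = 880.80 ≈ 881 hPa.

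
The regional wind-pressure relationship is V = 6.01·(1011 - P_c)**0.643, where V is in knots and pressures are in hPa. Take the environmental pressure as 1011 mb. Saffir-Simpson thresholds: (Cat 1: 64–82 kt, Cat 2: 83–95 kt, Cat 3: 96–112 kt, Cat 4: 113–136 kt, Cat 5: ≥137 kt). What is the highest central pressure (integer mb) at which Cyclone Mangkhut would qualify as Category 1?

971 mb

Category 1 begins at V = 64 kt.
Required ΔP = (64/6.01)^(1/0.643) = 10.649^1.555 ≈ 39.60 mb.
P_c ≤ 1011 − 39.60 = 971.40, so the highest integer P_c is 971 mb.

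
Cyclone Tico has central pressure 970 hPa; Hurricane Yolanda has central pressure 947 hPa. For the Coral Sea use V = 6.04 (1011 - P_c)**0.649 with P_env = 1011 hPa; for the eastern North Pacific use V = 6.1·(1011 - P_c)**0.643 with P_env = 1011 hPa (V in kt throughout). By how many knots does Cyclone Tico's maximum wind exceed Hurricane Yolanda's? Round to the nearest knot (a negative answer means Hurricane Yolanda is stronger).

-21 kt

Cyclone Tico: ΔP = 41; V ≈ 6.04 × 41^0.649 ≈ 67.26 kt.
Hurricane Yolanda: ΔP = 64; V ≈ 6.1 × 64^0.643 ≈ 88.45 kt.
Difference ≈ 67.26 − 88.45 = -21.19 → -21 kt.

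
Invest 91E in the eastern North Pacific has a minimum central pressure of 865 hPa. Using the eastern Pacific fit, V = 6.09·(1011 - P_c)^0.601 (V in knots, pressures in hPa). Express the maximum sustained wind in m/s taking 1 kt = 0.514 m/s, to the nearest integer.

63 m/s

ΔP = 1011 − 865 = 146 hPa.
V ≈ 6.09 × 146^0.601 = 6.09 × 19.988 ≈ 121.729 kt.
121.729 × 0.514 ≈ 62.57 m/s → 63 m/s.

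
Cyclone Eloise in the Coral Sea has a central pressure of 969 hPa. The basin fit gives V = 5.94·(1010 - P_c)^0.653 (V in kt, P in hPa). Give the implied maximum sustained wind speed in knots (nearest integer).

ΔP = 1010 − 969 = 41 hPa.
41^0.653 ≈ 11.302.
V ≈ 5.94 × 11.302 ≈ 67.1 kt.

67 kt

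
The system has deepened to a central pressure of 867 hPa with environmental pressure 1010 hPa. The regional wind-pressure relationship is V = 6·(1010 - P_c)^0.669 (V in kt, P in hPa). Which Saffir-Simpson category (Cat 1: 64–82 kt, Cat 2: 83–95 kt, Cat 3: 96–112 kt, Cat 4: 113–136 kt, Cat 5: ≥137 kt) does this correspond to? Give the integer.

ΔP = 1010 − 867 = 143 hPa.
V ≈ 6 × 143^0.669 = 6 × 27.66 ≈ 166 kt.
166 kt falls in the Category 5 band.

5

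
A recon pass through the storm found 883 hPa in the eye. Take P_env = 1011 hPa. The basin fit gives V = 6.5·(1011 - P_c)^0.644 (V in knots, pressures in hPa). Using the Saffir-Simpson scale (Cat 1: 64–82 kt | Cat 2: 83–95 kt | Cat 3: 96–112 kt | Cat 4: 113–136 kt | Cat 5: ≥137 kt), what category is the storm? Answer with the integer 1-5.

5

ΔP = 1011 − 883 = 128 hPa.
V ≈ 6.5 × 128^0.644 = 6.5 × 22.75 ≈ 148 kt.
148 kt falls in the Category 5 band.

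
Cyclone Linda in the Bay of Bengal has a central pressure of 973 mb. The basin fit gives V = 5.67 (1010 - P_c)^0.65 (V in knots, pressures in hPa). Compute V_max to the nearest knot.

ΔP = 1010 − 973 = 37 mb.
37^0.65 ≈ 10.455.
V ≈ 5.67 × 10.455 ≈ 59.3 kt.

59 kt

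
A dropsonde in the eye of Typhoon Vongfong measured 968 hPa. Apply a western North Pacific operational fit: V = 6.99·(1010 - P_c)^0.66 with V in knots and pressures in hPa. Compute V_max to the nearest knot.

82 kt

ΔP = 1010 − 968 = 42 hPa.
42^0.66 ≈ 11.785.
V ≈ 6.99 × 11.785 ≈ 82.4 kt.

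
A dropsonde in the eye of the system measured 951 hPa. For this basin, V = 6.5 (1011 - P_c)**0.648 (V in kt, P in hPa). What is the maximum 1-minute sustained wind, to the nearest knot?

92 kt

ΔP = 1011 − 951 = 60 hPa.
60^0.648 ≈ 14.198.
V ≈ 6.5 × 14.198 ≈ 92.3 kt.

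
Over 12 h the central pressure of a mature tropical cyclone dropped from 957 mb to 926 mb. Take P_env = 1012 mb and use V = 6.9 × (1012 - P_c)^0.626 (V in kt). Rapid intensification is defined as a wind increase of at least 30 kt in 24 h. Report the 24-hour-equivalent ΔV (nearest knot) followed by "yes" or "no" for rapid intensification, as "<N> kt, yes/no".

V₁: ΔP = 55, V ≈ 6.9 × 55^0.626 ≈ 84.78 kt.
V₂: ΔP = 86, V ≈ 6.9 × 86^0.626 ≈ 112.16 kt.
ΔV over 12 h = 27.38 kt → 24 h equivalent = 27.38 × 24/12 ≈ 54.76 kt.
55 kt ≥ 30 kt ⇒ rapid intensification.

55 kt, yes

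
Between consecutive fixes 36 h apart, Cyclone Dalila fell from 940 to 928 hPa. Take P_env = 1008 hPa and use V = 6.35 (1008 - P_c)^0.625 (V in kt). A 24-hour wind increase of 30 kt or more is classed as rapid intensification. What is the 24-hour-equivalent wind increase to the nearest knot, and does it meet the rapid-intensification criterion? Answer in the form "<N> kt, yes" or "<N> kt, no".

V₁: ΔP = 68, V ≈ 6.35 × 68^0.625 ≈ 88.73 kt.
V₂: ΔP = 80, V ≈ 6.35 × 80^0.625 ≈ 98.22 kt.
ΔV over 36 h = 9.49 kt → 24 h equivalent = 9.49 × 24/36 ≈ 6.33 kt.
6 kt < 30 kt ⇒ not rapid intensification.

6 kt, no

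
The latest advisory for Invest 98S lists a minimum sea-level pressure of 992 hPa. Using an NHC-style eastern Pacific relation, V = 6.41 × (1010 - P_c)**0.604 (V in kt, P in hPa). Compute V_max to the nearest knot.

ΔP = 1010 − 992 = 18 hPa.
18^0.604 ≈ 5.730.
V ≈ 6.41 × 5.730 ≈ 36.7 kt.

37 kt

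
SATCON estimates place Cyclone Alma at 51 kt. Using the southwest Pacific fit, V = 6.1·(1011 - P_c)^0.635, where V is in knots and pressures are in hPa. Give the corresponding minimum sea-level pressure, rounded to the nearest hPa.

983 hPa

ΔP = (V / 6.1)^(1/0.635) = (51/6.1)^1.575.
51/6.1 = 8.361; 8.361^1.575 ≈ 28.34 hPa.
P_c = 1011 − 28.34 = 982.66 ≈ 983 hPa.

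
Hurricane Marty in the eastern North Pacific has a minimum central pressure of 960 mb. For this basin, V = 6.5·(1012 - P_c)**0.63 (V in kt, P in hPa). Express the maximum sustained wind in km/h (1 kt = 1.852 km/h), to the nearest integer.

ΔP = 1012 − 960 = 52 mb.
V ≈ 6.5 × 52^0.63 = 6.5 × 12.053 ≈ 78.342 kt.
78.342 × 1.852 ≈ 145.09 km/h → 145 km/h.

145 km/h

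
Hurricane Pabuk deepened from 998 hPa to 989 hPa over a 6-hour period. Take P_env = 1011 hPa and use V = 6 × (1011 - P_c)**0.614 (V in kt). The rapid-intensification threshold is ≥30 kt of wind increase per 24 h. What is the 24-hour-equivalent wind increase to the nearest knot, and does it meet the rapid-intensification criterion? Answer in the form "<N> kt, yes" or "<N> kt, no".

V₁: ΔP = 13, V ≈ 6 × 13^0.614 ≈ 28.98 kt.
V₂: ΔP = 22, V ≈ 6 × 22^0.614 ≈ 40.03 kt.
ΔV over 6 h = 11.05 kt → 24 h equivalent = 11.05 × 24/6 ≈ 44.20 kt.
44 kt ≥ 30 kt ⇒ rapid intensification.

44 kt, yes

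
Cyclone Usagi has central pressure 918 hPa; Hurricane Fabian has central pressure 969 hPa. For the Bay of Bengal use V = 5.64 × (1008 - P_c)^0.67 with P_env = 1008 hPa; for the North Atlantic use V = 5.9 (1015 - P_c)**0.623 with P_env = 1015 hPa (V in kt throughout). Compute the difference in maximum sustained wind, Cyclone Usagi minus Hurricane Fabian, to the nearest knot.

Cyclone Usagi: ΔP = 90; V ≈ 5.64 × 90^0.67 ≈ 114.98 kt.
Hurricane Fabian: ΔP = 46; V ≈ 5.9 × 46^0.623 ≈ 64.08 kt.
Difference ≈ 114.98 − 64.08 = 50.90 → 51 kt.

51 kt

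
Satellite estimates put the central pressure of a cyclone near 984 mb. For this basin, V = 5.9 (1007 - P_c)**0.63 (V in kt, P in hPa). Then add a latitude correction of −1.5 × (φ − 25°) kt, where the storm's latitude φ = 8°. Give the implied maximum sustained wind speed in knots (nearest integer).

ΔP = 1007 − 984 = 23 mb.
23^0.63 ≈ 7.209.
V ≈ 5.9 × 7.209 ≈ 42.5 kt.
Latitude correction: −1.5 × (8 − 25) = 25.5 kt.
Corrected V ≈ 68 kt → 68 kt.

68 kt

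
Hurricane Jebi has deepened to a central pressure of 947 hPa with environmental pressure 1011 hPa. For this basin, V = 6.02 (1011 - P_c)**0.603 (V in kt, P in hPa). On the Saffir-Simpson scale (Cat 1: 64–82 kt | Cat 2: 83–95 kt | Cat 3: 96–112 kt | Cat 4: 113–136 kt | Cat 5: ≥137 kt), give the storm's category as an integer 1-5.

ΔP = 1011 − 947 = 64 hPa.
V ≈ 6.02 × 64^0.603 = 6.02 × 12.28 ≈ 74 kt.
74 kt falls in the Category 1 band.

1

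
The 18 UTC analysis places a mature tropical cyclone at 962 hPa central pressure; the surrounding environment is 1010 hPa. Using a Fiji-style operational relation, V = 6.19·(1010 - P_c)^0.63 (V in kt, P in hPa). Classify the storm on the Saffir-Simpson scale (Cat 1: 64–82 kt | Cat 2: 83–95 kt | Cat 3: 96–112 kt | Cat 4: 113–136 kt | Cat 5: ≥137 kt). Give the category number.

ΔP = 1010 − 962 = 48 hPa.
V ≈ 6.19 × 48^0.63 = 6.19 × 11.46 ≈ 71 kt.
71 kt falls in the Category 1 band.

1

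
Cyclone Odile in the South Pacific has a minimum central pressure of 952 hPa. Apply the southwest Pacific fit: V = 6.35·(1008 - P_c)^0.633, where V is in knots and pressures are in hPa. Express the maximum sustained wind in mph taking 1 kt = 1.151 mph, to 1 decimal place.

ΔP = 1008 − 952 = 56 hPa.
V ≈ 6.35 × 56^0.633 = 6.35 × 12.782 ≈ 81.166 kt.
81.166 × 1.151 ≈ 93.42 mph → 93.4 mph.

93.4 mph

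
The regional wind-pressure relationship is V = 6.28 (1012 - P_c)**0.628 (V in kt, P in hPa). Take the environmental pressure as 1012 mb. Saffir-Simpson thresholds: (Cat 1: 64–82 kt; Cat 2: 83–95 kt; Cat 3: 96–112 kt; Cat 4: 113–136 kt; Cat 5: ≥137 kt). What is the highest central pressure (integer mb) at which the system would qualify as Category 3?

935 mb

Category 3 begins at V = 96 kt.
Required ΔP = (96/6.28)^(1/0.628) = 15.287^1.592 ≈ 76.89 mb.
P_c ≤ 1012 − 76.89 = 935.11, so the highest integer P_c is 935 mb.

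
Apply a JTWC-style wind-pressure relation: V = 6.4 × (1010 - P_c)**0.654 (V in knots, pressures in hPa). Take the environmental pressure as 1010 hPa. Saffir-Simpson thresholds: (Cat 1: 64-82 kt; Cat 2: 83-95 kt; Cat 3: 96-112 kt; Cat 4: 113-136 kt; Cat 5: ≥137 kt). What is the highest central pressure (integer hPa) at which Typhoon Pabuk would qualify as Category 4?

929 hPa

Category 4 begins at V = 113 kt.
Required ΔP = (113/6.4)^(1/0.654) = 17.656^1.529 ≈ 80.64 hPa.
P_c ≤ 1010 − 80.64 = 929.36, so the highest integer P_c is 929 hPa.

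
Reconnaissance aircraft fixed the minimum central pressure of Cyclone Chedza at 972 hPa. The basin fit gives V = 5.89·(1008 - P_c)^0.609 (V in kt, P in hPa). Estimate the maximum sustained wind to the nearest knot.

52 kt

ΔP = 1008 − 972 = 36 hPa.
36^0.609 ≈ 8.867.
V ≈ 5.89 × 8.867 ≈ 52.2 kt.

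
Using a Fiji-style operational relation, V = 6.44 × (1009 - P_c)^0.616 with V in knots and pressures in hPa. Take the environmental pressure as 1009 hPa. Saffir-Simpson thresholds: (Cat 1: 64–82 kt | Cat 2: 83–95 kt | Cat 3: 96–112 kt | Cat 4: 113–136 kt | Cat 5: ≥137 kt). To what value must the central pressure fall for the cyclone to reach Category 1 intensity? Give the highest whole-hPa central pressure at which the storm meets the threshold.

Category 1 begins at V = 64 kt.
Required ΔP = (64/6.44)^(1/0.616) = 9.938^1.623 ≈ 41.59 hPa.
P_c ≤ 1009 − 41.59 = 967.41, so the highest integer P_c is 967 hPa.

967 hPa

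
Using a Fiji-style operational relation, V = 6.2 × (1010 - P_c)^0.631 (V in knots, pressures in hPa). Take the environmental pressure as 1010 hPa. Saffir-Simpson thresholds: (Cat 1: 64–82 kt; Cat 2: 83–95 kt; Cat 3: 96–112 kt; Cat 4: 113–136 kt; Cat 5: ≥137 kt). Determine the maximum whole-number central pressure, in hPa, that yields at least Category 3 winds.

Category 3 begins at V = 96 kt.
Required ΔP = (96/6.2)^(1/0.631) = 15.484^1.585 ≈ 76.86 hPa.
P_c ≤ 1010 − 76.86 = 933.14, so the highest integer P_c is 933 hPa.

933 hPa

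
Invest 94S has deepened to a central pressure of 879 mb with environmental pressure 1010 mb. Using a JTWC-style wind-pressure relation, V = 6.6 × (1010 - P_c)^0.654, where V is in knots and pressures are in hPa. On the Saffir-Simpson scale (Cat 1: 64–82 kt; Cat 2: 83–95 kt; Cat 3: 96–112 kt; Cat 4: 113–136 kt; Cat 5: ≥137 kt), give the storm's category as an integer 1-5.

ΔP = 1010 − 879 = 131 mb.
V ≈ 6.6 × 131^0.654 = 6.6 × 24.25 ≈ 160 kt.
160 kt falls in the Category 5 band.

5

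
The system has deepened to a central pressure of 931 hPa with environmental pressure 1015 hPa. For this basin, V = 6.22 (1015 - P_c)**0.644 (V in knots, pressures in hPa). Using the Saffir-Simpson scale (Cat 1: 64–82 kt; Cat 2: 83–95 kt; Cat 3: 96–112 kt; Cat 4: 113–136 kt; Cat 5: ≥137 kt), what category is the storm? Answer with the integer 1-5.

ΔP = 1015 − 931 = 84 hPa.
V ≈ 6.22 × 84^0.644 = 6.22 × 17.35 ≈ 108 kt.
108 kt falls in the Category 3 band.

3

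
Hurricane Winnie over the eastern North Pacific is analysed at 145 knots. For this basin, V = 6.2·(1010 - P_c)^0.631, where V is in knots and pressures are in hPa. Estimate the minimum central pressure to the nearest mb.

ΔP = (V / 6.2)^(1/0.631) = (145/6.2)^1.585.
145/6.2 = 23.387; 23.387^1.585 ≈ 147.75 mb.
P_c = 1010 − 147.75 = 862.25 ≈ 862 mb.

862 mb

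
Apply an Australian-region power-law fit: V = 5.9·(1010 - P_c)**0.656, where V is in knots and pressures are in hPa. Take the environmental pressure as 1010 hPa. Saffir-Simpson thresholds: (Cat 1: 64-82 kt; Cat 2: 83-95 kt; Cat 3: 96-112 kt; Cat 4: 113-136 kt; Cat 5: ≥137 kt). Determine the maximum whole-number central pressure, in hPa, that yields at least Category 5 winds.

Category 5 begins at V = 137 kt.
Required ΔP = (137/5.9)^(1/0.656) = 23.220^1.524 ≈ 120.81 hPa.
P_c ≤ 1010 − 120.81 = 889.19, so the highest integer P_c is 889 hPa.

889 hPa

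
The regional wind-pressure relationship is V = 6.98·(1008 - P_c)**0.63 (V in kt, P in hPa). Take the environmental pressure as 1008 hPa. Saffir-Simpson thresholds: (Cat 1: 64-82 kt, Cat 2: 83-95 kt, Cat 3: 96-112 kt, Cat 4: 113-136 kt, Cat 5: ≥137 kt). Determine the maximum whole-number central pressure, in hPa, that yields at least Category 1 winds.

Category 1 begins at V = 64 kt.
Required ΔP = (64/6.98)^(1/0.63) = 9.169^1.587 ≈ 33.69 hPa.
P_c ≤ 1008 − 33.69 = 974.31, so the highest integer P_c is 974 hPa.

974 hPa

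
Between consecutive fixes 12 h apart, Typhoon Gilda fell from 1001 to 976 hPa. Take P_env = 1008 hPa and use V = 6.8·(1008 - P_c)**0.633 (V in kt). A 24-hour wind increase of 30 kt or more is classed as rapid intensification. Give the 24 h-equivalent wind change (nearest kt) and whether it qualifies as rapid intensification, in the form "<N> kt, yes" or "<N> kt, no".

75 kt, yes

V₁: ΔP = 7, V ≈ 6.8 × 7^0.633 ≈ 23.31 kt.
V₂: ΔP = 32, V ≈ 6.8 × 32^0.633 ≈ 60.99 kt.
ΔV over 12 h = 37.68 kt → 24 h equivalent = 37.68 × 24/12 ≈ 75.36 kt.
75 kt ≥ 30 kt ⇒ rapid intensification.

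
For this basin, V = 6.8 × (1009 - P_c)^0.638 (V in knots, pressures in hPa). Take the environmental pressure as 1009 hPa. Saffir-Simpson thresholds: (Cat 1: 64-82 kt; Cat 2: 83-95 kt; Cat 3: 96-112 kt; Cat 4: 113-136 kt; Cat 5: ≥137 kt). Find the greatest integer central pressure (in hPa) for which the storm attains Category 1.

975 hPa

Category 1 begins at V = 64 kt.
Required ΔP = (64/6.8)^(1/0.638) = 9.412^1.567 ≈ 33.58 hPa.
P_c ≤ 1009 − 33.58 = 975.42, so the highest integer P_c is 975 hPa.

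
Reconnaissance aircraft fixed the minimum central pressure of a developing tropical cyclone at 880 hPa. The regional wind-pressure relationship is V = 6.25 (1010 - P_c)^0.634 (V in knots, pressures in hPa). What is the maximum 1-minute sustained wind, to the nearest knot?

137 kt

ΔP = 1010 − 880 = 130 hPa.
130^0.634 ≈ 21.890.
V ≈ 6.25 × 21.890 ≈ 136.8 kt.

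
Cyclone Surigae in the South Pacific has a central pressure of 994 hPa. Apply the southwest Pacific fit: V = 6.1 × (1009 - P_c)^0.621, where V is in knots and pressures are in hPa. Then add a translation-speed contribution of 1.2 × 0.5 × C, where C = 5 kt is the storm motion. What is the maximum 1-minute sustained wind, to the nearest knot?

36 kt

ΔP = 1009 − 994 = 15 hPa.
15^0.621 ≈ 5.375.
V ≈ 6.1 × 5.375 ≈ 32.8 kt.
Translation term: 1.2 × 0.5 × 5 = 3 kt.
Corrected V ≈ 35.8 kt → 36 kt.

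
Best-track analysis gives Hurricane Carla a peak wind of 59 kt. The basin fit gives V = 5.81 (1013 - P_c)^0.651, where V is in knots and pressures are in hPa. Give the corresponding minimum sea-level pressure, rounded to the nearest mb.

978 mb

ΔP = (V / 5.81)^(1/0.651) = (59/5.81)^1.536.
59/5.81 = 10.155; 10.155^1.536 ≈ 35.18 mb.
P_c = 1013 − 35.18 = 977.82 ≈ 978 mb.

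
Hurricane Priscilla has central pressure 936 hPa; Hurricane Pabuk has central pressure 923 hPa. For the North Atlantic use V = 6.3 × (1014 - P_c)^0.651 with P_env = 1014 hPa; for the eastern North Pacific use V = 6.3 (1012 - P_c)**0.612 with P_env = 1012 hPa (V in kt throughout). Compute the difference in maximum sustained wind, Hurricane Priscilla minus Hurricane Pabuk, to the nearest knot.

Hurricane Priscilla: ΔP = 78; V ≈ 6.3 × 78^0.651 ≈ 107.42 kt.
Hurricane Pabuk: ΔP = 89; V ≈ 6.3 × 89^0.612 ≈ 98.26 kt.
Difference ≈ 107.42 − 98.26 = 9.16 → 9 kt.

9 kt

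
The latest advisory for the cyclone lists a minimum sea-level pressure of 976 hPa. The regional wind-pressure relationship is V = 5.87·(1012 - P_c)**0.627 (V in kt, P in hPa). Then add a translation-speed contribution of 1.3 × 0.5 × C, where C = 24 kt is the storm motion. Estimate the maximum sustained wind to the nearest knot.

ΔP = 1012 − 976 = 36 hPa.
36^0.627 ≈ 9.458.
V ≈ 5.87 × 9.458 ≈ 55.5 kt.
Translation term: 1.3 × 0.5 × 24 = 15.6 kt.
Corrected V ≈ 71.1 kt → 71 kt.

71 kt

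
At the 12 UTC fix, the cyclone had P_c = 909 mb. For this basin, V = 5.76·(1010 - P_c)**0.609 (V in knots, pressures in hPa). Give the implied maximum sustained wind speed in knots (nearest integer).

ΔP = 1010 − 909 = 101 mb.
101^0.609 ≈ 16.620.
V ≈ 5.76 × 16.620 ≈ 95.7 kt.

96 kt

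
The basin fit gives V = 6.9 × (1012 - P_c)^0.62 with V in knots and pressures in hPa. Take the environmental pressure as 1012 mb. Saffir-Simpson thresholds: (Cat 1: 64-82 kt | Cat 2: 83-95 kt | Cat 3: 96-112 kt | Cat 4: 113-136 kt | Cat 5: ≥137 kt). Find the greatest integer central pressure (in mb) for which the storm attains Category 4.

921 mb

Category 4 begins at V = 113 kt.
Required ΔP = (113/6.9)^(1/0.62) = 16.377^1.613 ≈ 90.87 mb.
P_c ≤ 1012 − 90.87 = 921.13, so the highest integer P_c is 921 mb.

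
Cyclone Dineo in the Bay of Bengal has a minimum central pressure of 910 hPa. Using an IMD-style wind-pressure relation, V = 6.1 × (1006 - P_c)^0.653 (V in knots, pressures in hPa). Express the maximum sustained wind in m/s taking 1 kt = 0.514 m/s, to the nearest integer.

62 m/s

ΔP = 1006 − 910 = 96 hPa.
V ≈ 6.1 × 96^0.653 = 6.1 × 19.698 ≈ 120.158 kt.
120.158 × 0.514 ≈ 61.76 m/s → 62 m/s.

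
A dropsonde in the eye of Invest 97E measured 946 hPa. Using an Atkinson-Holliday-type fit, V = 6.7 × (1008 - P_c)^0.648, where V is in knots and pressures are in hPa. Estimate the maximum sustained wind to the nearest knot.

97 kt

ΔP = 1008 − 946 = 62 hPa.
62^0.648 ≈ 14.503.
V ≈ 6.7 × 14.503 ≈ 97.2 kt.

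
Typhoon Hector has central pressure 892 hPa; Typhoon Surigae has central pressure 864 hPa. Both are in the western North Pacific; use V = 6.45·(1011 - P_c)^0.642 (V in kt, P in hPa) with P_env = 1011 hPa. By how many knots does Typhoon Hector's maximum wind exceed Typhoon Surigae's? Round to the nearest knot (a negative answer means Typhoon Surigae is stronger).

-20 kt

Typhoon Hector: ΔP = 119; V ≈ 6.45 × 119^0.642 ≈ 138.70 kt.
Typhoon Surigae: ΔP = 147; V ≈ 6.45 × 147^0.642 ≈ 158.85 kt.
Difference ≈ 138.70 − 158.85 = -20.15 → -20 kt.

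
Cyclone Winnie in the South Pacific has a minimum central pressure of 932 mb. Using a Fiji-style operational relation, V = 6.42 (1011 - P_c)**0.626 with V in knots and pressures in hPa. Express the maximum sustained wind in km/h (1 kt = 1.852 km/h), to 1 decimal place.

ΔP = 1011 − 932 = 79 mb.
V ≈ 6.42 × 79^0.626 = 6.42 × 15.414 ≈ 98.958 kt.
98.958 × 1.852 ≈ 183.27 km/h → 183.3 km/h.

183.3 km/h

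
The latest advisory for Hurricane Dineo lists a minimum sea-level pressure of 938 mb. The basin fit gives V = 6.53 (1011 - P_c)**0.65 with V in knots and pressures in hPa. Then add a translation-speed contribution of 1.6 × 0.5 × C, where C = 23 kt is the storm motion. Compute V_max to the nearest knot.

ΔP = 1011 − 938 = 73 mb.
73^0.65 ≈ 16.261.
V ≈ 6.53 × 16.261 ≈ 106.2 kt.
Translation term: 1.6 × 0.5 × 23 = 18.4 kt.
Corrected V ≈ 124.6 kt → 125 kt.

125 kt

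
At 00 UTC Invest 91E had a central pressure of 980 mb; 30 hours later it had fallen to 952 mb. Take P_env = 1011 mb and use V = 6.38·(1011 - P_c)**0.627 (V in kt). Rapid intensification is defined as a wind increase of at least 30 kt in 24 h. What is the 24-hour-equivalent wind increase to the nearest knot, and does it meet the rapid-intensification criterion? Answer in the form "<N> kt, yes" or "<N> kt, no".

22 kt, no

V₁: ΔP = 31, V ≈ 6.38 × 31^0.627 ≈ 54.94 kt.
V₂: ΔP = 59, V ≈ 6.38 × 59^0.627 ≈ 82.25 kt.
ΔV over 30 h = 27.31 kt → 24 h equivalent = 27.31 × 24/30 ≈ 21.85 kt.
22 kt < 30 kt ⇒ not rapid intensification.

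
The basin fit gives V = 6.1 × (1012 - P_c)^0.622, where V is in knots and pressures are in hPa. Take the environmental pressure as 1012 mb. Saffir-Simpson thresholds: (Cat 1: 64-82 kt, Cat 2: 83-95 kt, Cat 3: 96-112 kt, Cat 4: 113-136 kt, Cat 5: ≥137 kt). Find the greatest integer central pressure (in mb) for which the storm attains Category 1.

968 mb

Category 1 begins at V = 64 kt.
Required ΔP = (64/6.1)^(1/0.622) = 10.492^1.608 ≈ 43.78 mb.
P_c ≤ 1012 − 43.78 = 968.22, so the highest integer P_c is 968 mb.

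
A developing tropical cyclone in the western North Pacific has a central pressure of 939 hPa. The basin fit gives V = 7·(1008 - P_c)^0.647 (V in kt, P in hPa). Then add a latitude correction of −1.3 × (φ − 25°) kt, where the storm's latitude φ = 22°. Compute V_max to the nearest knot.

112 kt

ΔP = 1008 − 939 = 69 hPa.
69^0.647 ≈ 15.479.
V ≈ 7 × 15.479 ≈ 108.4 kt.
Latitude correction: −1.3 × (22 − 25) = 3.9 kt.
Corrected V ≈ 112.3 kt → 112 kt.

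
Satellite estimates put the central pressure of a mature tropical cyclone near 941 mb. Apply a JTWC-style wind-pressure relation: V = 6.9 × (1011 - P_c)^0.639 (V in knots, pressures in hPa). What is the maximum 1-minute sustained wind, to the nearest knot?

ΔP = 1011 − 941 = 70 mb.
70^0.639 ≈ 15.101.
V ≈ 6.9 × 15.101 ≈ 104.2 kt.

104 kt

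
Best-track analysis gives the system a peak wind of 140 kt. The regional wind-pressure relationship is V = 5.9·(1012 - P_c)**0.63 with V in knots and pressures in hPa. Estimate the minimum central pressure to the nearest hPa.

860 hPa

ΔP = (V / 5.9)^(1/0.63) = (140/5.9)^1.587.
140/5.9 = 23.729; 23.729^1.587 ≈ 152.40 hPa.
P_c = 1012 − 152.40 = 859.60 ≈ 860 hPa.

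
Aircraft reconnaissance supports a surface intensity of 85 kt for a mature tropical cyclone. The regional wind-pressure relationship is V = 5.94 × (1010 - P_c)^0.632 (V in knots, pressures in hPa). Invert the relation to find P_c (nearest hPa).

943 hPa

ΔP = (V / 5.94)^(1/0.632) = (85/5.94)^1.582.
85/5.94 = 14.310; 14.310^1.582 ≈ 67.38 hPa.
P_c = 1010 − 67.38 = 942.62 ≈ 943 hPa.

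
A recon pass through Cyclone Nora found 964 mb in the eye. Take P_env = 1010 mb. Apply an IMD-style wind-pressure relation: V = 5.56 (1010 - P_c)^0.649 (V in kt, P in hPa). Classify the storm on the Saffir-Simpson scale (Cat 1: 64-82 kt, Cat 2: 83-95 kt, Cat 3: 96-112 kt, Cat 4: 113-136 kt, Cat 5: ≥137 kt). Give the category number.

ΔP = 1010 − 964 = 46 mb.
V ≈ 5.56 × 46^0.649 = 5.56 × 12.00 ≈ 67 kt.
67 kt falls in the Category 1 band.

1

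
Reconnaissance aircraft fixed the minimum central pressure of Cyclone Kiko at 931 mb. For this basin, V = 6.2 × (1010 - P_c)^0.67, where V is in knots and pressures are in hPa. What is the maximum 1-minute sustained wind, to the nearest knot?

ΔP = 1010 − 931 = 79 mb.
79^0.67 ≈ 18.681.
V ≈ 6.2 × 18.681 ≈ 115.8 kt.

116 kt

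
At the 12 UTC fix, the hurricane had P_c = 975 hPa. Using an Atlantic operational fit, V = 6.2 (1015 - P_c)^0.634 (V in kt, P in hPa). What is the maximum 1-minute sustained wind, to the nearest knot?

ΔP = 1015 − 975 = 40 hPa.
40^0.634 ≈ 10.368.
V ≈ 6.2 × 10.368 ≈ 64.3 kt.

64 kt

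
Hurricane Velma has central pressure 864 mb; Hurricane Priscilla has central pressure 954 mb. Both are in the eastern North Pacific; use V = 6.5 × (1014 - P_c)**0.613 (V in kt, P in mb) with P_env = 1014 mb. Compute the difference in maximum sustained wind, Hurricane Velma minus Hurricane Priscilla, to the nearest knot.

60 kt

Hurricane Velma: ΔP = 150; V ≈ 6.5 × 150^0.613 ≈ 140.24 kt.
Hurricane Priscilla: ΔP = 60; V ≈ 6.5 × 60^0.613 ≈ 79.97 kt.
Difference ≈ 140.24 − 79.97 = 60.27 → 60 kt.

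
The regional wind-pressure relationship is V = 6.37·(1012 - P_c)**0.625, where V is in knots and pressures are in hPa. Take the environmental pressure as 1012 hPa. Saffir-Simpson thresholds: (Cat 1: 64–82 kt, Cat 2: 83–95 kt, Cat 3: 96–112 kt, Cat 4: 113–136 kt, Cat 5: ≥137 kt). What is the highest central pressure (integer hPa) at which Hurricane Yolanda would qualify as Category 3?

935 hPa

Category 3 begins at V = 96 kt.
Required ΔP = (96/6.37)^(1/0.625) = 15.071^1.600 ≈ 76.74 hPa.
P_c ≤ 1012 − 76.74 = 935.26, so the highest integer P_c is 935 hPa.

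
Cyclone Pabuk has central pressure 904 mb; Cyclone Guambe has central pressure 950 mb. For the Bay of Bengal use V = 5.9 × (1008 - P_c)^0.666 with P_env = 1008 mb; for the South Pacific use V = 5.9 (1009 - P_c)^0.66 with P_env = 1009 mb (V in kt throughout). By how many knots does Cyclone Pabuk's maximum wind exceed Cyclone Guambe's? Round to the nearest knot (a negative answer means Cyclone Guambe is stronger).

Cyclone Pabuk: ΔP = 104; V ≈ 5.9 × 104^0.666 ≈ 130.08 kt.
Cyclone Guambe: ΔP = 59; V ≈ 5.9 × 59^0.66 ≈ 87.02 kt.
Difference ≈ 130.08 − 87.02 = 43.06 → 43 kt.

43 kt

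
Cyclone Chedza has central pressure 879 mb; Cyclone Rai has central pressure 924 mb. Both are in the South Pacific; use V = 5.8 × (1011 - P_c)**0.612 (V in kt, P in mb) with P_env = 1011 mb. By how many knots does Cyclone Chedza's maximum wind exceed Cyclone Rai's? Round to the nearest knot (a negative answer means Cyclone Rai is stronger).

26 kt

Cyclone Chedza: ΔP = 132; V ≈ 5.8 × 132^0.612 ≈ 115.14 kt.
Cyclone Rai: ΔP = 87; V ≈ 5.8 × 87^0.612 ≈ 89.21 kt.
Difference ≈ 115.14 − 89.21 = 25.93 → 26 kt.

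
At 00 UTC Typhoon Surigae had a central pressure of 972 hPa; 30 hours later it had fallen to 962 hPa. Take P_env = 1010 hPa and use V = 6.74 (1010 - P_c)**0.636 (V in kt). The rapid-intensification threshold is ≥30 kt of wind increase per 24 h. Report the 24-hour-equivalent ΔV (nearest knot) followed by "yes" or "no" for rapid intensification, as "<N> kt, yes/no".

9 kt, no

V₁: ΔP = 38, V ≈ 6.74 × 38^0.636 ≈ 68.14 kt.
V₂: ΔP = 48, V ≈ 6.74 × 48^0.636 ≈ 79.05 kt.
ΔV over 30 h = 10.91 kt → 24 h equivalent = 10.91 × 24/30 ≈ 8.73 kt.
9 kt < 30 kt ⇒ not rapid intensification.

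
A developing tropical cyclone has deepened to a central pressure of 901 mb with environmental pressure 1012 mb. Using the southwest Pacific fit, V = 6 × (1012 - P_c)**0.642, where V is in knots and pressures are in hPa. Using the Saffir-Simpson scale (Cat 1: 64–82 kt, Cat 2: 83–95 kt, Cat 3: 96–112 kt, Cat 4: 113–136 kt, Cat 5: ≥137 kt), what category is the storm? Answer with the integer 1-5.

ΔP = 1012 − 901 = 111 mb.
V ≈ 6 × 111^0.642 = 6 × 20.56 ≈ 123 kt.
123 kt falls in the Category 4 band.

4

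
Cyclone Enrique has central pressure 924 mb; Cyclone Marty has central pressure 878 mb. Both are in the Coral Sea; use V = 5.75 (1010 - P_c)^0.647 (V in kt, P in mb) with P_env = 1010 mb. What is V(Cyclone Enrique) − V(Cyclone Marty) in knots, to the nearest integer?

-33 kt

Cyclone Enrique: ΔP = 86; V ≈ 5.75 × 86^0.647 ≈ 102.63 kt.
Cyclone Marty: ΔP = 132; V ≈ 5.75 × 132^0.647 ≈ 135.42 kt.
Difference ≈ 102.63 − 135.42 = -32.79 → -33 kt.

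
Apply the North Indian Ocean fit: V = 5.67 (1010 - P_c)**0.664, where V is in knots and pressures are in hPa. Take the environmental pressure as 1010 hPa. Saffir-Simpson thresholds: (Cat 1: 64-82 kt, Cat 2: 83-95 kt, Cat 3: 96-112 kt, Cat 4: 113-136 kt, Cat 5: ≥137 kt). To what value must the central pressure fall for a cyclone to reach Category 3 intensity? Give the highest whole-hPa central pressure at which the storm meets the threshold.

Category 3 begins at V = 96 kt.
Required ΔP = (96/5.67)^(1/0.664) = 16.931^1.506 ≈ 70.87 hPa.
P_c ≤ 1010 − 70.87 = 939.13, so the highest integer P_c is 939 hPa.

939 hPa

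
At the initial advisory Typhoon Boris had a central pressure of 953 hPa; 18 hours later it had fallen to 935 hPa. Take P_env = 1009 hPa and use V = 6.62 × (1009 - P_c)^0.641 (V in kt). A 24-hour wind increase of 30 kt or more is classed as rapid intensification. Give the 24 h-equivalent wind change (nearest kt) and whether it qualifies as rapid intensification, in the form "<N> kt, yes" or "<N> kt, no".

23 kt, no

V₁: ΔP = 56, V ≈ 6.62 × 56^0.641 ≈ 87.39 kt.
V₂: ΔP = 74, V ≈ 6.62 × 74^0.641 ≈ 104.48 kt.
ΔV over 18 h = 17.09 kt → 24 h equivalent = 17.09 × 24/18 ≈ 22.79 kt.
23 kt < 30 kt ⇒ not rapid intensification.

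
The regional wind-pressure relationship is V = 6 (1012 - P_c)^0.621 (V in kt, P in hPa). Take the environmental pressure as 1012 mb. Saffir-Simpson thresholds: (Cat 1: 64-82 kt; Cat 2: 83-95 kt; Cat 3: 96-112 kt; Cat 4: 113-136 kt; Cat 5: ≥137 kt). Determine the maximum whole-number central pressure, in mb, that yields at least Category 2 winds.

Category 2 begins at V = 83 kt.
Required ΔP = (83/6)^(1/0.621) = 13.833^1.610 ≈ 68.75 mb.
P_c ≤ 1012 − 68.75 = 943.25, so the highest integer P_c is 943 mb.

943 mb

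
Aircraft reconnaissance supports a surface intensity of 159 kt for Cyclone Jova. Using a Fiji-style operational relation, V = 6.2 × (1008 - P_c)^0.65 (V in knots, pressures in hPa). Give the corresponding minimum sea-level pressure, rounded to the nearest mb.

861 mb

ΔP = (V / 6.2)^(1/0.65) = (159/6.2)^1.538.
159/6.2 = 25.645; 25.645^1.538 ≈ 147.13 mb.
P_c = 1008 − 147.13 = 860.87 ≈ 861 mb.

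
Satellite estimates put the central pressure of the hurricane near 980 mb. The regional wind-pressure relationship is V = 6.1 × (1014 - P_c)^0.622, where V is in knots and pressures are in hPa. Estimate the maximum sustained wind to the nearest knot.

55 kt

ΔP = 1014 − 980 = 34 mb.
34^0.622 ≈ 8.966.
V ≈ 6.1 × 8.966 ≈ 54.7 kt.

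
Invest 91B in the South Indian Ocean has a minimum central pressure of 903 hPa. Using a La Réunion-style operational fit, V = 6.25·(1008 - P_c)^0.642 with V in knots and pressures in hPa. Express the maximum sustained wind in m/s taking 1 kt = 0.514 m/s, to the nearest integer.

64 m/s

ΔP = 1008 − 903 = 105 hPa.
V ≈ 6.25 × 105^0.642 = 6.25 × 19.843 ≈ 124.018 kt.
124.018 × 0.514 ≈ 63.75 m/s → 64 m/s.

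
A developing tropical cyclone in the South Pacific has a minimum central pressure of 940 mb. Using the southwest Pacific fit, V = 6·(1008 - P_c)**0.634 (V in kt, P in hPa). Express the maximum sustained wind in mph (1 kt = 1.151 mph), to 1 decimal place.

100.2 mph

ΔP = 1008 − 940 = 68 mb.
V ≈ 6 × 68^0.634 = 6 × 14.515 ≈ 87.089 kt.
87.089 × 1.151 ≈ 100.24 mph → 100.2 mph.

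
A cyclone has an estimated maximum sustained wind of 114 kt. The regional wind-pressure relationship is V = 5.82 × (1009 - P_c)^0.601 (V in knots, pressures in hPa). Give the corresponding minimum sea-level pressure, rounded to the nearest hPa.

868 hPa

ΔP = (V / 5.82)^(1/0.601) = (114/5.82)^1.664.
114/5.82 = 19.588; 19.588^1.664 ≈ 141.16 hPa.
P_c = 1009 − 141.16 = 867.84 ≈ 868 hPa.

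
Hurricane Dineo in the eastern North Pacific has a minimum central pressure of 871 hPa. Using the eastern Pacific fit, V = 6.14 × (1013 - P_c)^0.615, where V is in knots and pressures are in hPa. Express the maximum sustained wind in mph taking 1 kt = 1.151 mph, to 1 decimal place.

ΔP = 1013 − 871 = 142 hPa.
V ≈ 6.14 × 142^0.615 = 6.14 × 21.070 ≈ 129.368 kt.
129.368 × 1.151 ≈ 148.90 mph → 148.9 mph.

148.9 mph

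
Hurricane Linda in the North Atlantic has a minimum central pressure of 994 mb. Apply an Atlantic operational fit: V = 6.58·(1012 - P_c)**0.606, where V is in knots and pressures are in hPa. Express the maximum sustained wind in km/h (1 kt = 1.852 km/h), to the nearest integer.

ΔP = 1012 − 994 = 18 mb.
V ≈ 6.58 × 18^0.606 = 6.58 × 5.764 ≈ 37.925 kt.
37.925 × 1.852 ≈ 70.24 km/h → 70 km/h.

70 km/h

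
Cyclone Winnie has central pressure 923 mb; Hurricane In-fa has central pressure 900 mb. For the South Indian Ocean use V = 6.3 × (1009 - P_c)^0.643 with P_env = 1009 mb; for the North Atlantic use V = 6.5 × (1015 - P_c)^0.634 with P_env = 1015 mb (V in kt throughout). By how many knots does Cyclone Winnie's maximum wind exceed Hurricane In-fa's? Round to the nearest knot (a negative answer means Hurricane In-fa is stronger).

-21 kt

Cyclone Winnie: ΔP = 86; V ≈ 6.3 × 86^0.643 ≈ 110.46 kt.
Hurricane In-fa: ΔP = 115; V ≈ 6.5 × 115^0.634 ≈ 131.64 kt.
Difference ≈ 110.46 − 131.64 = -21.18 → -21 kt.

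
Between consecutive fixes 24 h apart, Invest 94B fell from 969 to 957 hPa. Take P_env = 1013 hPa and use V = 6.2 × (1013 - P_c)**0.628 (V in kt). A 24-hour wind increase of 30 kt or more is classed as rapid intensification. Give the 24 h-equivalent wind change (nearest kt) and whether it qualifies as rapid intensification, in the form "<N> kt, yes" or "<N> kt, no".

11 kt, no

V₁: ΔP = 44, V ≈ 6.2 × 44^0.628 ≈ 66.75 kt.
V₂: ΔP = 56, V ≈ 6.2 × 56^0.628 ≈ 77.67 kt.
ΔV over 24 h = 10.92 kt → 24 h equivalent = 10.92 × 24/24 ≈ 10.92 kt.
11 kt < 30 kt ⇒ not rapid intensification.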